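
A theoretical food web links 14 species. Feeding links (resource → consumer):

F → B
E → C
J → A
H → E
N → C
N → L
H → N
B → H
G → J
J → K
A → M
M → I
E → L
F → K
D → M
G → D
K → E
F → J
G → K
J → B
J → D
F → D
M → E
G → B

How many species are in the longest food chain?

One longest chain: G → J → B → H → E → C.
It has 6 species and 5 links.

6 species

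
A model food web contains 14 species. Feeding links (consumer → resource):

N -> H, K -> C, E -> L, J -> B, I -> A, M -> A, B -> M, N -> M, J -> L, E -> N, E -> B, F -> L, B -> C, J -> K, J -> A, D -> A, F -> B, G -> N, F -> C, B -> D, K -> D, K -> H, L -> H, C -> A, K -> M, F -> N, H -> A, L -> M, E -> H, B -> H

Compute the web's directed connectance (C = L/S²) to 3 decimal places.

The web has S = 14 species and L = 30 feeding links.
C = L / S² = 30 / 196 = 0.1531 ≈ 0.153.

C = 0.153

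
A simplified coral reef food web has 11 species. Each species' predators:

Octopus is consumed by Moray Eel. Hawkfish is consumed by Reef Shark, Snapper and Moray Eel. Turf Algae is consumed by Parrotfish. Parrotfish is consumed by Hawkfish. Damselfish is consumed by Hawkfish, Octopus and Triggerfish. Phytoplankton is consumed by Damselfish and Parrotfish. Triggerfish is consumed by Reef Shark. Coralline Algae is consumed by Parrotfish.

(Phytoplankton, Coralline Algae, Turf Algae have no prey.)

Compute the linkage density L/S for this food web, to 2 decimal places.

There are L = 13 links among S = 11 species.
L/S = 13/11 = 1.1818 ≈ 1.18.

L/S = 1.18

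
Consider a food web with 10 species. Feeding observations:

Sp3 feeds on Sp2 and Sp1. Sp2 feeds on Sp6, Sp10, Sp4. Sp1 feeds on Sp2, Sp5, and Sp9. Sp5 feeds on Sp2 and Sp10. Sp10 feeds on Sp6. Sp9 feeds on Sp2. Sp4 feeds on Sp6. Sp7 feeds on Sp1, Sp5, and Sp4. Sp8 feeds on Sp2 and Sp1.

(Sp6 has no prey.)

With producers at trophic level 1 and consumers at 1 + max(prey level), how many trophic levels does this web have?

Producers (level 1): Sp6.
Sp6 → Sp4 → Sp2 → Sp5 → Sp1 → Sp3 gives Sp3 level 6.
No species has a prey at level 6, so no species reaches level 7.

6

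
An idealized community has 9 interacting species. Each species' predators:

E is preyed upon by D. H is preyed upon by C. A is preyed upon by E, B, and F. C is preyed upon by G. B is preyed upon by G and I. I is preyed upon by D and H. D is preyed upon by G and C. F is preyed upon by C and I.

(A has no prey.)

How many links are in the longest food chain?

5 links

One longest chain: A → B → I → H → C → G.
It has 6 species and 5 links.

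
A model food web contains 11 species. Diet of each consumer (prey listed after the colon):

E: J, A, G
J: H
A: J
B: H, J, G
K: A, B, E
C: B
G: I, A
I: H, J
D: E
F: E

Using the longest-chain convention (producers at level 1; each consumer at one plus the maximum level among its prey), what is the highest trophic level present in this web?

6

Producers (level 1): H.
H → J → I → G → B → C gives C level 6.
No species has a prey at level 6, so no species reaches level 7.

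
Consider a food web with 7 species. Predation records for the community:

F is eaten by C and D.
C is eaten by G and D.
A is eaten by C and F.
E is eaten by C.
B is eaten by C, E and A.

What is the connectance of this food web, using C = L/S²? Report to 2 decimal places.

C = 0.20

The web has S = 7 species and L = 10 feeding links.
C = L / S² = 10 / 49 = 0.2041 ≈ 0.20.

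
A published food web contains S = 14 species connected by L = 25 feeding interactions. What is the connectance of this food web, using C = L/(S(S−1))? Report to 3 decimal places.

C = 0.137

The web has S = 14 species and L = 25 feeding links.
C = L / (S(S−1)) = 25 / 182 = 0.1374 ≈ 0.137.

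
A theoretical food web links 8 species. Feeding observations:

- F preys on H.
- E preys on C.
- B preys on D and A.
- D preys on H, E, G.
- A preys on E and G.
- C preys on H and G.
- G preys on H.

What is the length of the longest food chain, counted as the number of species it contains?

6 species

One longest chain: H → G → C → E → D → B.
It has 6 species and 5 links.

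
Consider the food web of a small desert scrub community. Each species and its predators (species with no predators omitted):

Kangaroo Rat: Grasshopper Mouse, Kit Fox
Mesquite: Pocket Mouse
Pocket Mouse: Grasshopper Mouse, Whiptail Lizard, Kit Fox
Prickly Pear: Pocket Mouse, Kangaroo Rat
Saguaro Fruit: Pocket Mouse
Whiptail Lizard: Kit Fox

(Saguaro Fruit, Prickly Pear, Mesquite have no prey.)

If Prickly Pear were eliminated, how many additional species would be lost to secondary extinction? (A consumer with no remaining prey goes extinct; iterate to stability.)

Remove Prickly Pear.
Round 1: Kangaroo Rat (all prey gone) → extinct.
No further losses. Total secondary extinctions: 1.

1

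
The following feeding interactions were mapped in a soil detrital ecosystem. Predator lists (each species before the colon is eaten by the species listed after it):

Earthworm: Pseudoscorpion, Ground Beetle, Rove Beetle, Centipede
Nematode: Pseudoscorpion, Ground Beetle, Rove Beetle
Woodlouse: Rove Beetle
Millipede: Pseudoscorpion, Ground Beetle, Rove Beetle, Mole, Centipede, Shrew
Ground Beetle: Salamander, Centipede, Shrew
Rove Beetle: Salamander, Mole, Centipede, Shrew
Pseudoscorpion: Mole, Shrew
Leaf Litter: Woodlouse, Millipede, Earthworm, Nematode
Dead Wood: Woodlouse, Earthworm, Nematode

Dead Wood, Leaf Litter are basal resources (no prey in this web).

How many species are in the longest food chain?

4 species

One longest chain: Dead Wood → Woodlouse → Rove Beetle → Salamander.
It has 4 species and 3 links.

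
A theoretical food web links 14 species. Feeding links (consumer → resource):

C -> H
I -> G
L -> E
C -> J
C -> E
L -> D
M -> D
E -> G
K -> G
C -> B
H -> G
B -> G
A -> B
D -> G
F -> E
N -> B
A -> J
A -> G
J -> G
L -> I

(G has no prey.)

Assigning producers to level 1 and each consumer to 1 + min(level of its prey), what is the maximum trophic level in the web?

Producers (level 1): G.
Following each consumer down to its lowest-level prey: G → B → N (levels 1 through 3).
All prey of N (B 2) are at level 2 or above, so N is at level 1 + 2 = 3.
Every consumer has at least one prey at level 2 or below, so none exceeds level 3.

3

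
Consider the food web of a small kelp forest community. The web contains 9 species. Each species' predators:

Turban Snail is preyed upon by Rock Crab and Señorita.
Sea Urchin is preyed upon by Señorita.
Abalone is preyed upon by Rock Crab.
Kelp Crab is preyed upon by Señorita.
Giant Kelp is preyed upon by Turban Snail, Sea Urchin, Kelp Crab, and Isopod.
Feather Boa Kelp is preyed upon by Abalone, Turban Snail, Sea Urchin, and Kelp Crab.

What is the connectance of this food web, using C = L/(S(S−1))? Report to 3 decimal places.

The web has S = 9 species and L = 13 feeding links.
C = L / (S(S−1)) = 13 / 72 = 0.1806 ≈ 0.181.

C = 0.181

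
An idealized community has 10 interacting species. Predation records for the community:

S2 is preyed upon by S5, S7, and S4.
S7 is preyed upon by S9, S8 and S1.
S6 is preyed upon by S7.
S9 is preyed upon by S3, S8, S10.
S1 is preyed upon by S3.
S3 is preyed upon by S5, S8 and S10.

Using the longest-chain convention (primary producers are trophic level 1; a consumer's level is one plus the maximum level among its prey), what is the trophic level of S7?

S2 is a producer → level 1.
S7 eats S2 (level 1); other prey at levels: S6 1 → level 2.

Trophic level 2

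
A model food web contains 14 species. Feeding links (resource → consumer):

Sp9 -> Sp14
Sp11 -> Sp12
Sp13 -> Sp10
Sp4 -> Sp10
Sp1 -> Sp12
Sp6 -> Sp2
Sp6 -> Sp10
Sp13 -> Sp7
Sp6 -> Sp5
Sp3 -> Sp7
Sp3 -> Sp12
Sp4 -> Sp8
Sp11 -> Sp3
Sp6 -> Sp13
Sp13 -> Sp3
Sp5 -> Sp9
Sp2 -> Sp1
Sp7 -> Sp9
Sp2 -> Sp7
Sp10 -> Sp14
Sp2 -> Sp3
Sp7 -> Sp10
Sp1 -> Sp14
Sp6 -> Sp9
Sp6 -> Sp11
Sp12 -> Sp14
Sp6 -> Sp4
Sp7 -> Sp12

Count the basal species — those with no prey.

1

Basal species (no prey listed): Sp6.
Count: 1.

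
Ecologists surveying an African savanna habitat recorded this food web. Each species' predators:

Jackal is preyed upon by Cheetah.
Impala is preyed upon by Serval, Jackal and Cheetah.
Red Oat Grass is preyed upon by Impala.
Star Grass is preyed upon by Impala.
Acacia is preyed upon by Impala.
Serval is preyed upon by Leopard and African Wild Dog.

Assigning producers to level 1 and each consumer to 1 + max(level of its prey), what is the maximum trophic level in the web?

4

Producers (level 1): Red Oat Grass, Acacia, Star Grass.
Red Oat Grass → Impala → Serval → African Wild Dog gives African Wild Dog level 4.
No species has a prey at level 4, so no species reaches level 5.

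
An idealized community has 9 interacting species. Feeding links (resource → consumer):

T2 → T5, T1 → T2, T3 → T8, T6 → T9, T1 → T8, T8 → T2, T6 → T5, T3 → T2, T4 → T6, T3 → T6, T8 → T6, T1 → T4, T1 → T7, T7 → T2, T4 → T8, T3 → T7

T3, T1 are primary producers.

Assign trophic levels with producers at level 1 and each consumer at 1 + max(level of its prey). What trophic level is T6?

T1 is a producer → level 1.
T4 eats T1 → level 2.
T8 eats T4 (level 2); other prey at levels: T3 1, T1 1 → level 3.
T6 eats T8 (level 3); other prey at levels: T3 1, T4 2 → level 4.

Trophic level 4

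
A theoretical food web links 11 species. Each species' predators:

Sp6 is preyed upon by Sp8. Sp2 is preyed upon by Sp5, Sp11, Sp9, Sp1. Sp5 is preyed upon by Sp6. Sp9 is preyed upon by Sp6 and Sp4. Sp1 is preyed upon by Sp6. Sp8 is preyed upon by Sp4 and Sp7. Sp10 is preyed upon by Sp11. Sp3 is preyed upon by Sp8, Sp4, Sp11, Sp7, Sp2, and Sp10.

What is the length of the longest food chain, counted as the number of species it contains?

One longest chain: Sp3 → Sp2 → Sp1 → Sp6 → Sp8 → Sp7.
It has 6 species and 5 links.

6 species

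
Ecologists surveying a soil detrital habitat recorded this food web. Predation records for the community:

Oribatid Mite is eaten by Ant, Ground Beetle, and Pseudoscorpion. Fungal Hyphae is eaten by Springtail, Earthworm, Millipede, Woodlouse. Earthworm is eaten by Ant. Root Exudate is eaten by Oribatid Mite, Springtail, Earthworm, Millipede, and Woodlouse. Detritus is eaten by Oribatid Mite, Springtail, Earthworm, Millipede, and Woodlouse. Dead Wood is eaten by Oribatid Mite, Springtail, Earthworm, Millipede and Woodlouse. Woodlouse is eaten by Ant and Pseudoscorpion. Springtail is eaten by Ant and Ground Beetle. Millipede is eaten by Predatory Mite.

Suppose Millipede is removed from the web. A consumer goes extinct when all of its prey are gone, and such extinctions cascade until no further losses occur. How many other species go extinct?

1

Remove Millipede.
Round 1: Predatory Mite (all prey gone) → extinct.
No further losses. Total secondary extinctions: 1.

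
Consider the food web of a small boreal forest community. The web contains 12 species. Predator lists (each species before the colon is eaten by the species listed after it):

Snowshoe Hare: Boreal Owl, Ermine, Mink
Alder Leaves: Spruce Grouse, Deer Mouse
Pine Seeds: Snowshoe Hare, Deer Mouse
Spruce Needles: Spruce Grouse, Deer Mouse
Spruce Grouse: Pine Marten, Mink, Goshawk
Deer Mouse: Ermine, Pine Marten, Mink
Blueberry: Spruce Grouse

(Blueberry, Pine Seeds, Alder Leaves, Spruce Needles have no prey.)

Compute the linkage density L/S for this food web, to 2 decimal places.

There are L = 16 links among S = 12 species.
L/S = 16/12 = 1.3333 ≈ 1.33.

L/S = 1.33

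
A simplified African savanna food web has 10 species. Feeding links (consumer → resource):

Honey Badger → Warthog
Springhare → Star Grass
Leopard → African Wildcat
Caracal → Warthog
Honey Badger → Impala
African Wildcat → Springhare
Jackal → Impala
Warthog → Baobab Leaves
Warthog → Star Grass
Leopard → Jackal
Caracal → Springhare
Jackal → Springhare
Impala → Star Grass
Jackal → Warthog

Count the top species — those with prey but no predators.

Top species (has prey, but nothing eats it): Honey Badger, Caracal, Leopard.
Count: 3.

3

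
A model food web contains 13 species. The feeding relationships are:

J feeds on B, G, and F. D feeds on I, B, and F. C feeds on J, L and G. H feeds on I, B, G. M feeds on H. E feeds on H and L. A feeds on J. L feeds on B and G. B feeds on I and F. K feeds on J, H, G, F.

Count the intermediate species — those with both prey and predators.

4

Intermediate species (has both prey and predators): B, H, L, J.
Count: 4.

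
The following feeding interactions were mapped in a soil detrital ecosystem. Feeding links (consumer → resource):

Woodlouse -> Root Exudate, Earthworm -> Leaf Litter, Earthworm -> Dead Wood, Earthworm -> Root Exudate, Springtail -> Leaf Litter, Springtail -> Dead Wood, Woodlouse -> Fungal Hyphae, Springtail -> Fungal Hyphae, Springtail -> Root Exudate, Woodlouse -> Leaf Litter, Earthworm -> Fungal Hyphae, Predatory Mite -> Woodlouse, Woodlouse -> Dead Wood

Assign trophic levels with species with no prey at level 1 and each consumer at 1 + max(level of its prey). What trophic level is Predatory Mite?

Trophic level 3

Root Exudate has no prey (basal) → level 1.
Woodlouse eats Root Exudate (level 1); other prey at levels: Dead Wood 1, Fungal Hyphae 1, Leaf Litter 1 → level 2.
Predatory Mite eats Woodlouse → level 3.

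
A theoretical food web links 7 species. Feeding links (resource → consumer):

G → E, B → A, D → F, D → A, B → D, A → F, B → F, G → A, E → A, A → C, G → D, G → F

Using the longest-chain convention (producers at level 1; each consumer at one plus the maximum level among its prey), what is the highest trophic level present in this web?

Producers (level 1): G, B.
G → D → A → C gives C level 4.
No species has a prey at level 4, so no species reaches level 5.

4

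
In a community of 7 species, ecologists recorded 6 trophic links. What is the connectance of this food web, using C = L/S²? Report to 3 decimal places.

The web has S = 7 species and L = 6 feeding links.
C = L / S² = 6 / 49 = 0.1224 ≈ 0.122.

C = 0.122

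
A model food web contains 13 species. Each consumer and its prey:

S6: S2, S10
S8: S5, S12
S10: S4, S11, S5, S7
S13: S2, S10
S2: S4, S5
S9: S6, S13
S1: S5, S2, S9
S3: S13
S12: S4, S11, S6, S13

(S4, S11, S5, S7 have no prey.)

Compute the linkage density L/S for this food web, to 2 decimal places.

There are L = 22 links among S = 13 species.
L/S = 22/13 = 1.6923 ≈ 1.69.

L/S = 1.69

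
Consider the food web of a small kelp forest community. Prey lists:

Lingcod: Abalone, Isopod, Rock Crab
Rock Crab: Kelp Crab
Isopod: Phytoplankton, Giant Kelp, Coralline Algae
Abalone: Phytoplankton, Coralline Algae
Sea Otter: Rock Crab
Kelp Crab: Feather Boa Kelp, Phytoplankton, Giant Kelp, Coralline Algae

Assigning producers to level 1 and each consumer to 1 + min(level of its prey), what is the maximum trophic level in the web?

Producers (level 1): Feather Boa Kelp, Phytoplankton, Giant Kelp, Coralline Algae.
Following each consumer down to its lowest-level prey: Feather Boa Kelp → Kelp Crab → Rock Crab → Sea Otter (levels 1 through 4).
All prey of Sea Otter (Rock Crab 3) are at level 3 or above, so Sea Otter is at level 1 + 3 = 4.
Every consumer has at least one prey at level 3 or below, so none exceeds level 4.

4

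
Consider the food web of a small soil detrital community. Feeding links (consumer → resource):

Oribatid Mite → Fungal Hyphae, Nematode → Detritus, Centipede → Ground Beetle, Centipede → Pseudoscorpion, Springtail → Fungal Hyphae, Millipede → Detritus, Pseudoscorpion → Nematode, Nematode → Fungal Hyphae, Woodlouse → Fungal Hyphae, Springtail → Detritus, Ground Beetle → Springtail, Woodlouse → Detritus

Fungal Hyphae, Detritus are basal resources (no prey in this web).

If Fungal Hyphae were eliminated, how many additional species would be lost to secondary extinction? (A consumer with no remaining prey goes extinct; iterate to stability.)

1

Remove Fungal Hyphae.
Round 1: Oribatid Mite (all prey gone) → extinct.
No further losses. Total secondary extinctions: 1.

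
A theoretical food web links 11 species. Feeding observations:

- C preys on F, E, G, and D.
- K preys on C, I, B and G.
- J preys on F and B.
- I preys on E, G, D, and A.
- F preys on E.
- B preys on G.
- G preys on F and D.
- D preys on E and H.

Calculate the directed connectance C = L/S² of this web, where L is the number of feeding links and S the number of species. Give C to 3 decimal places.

C = 0.165

The web has S = 11 species and L = 20 feeding links.
C = L / S² = 20 / 121 = 0.1653 ≈ 0.165.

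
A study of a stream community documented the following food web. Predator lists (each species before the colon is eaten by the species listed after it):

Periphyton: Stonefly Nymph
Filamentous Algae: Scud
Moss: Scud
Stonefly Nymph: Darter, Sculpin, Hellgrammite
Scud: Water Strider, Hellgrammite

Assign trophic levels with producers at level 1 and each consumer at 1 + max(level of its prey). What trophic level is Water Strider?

Trophic level 3

Moss is a producer → level 1.
Scud eats Moss (level 1); other prey at levels: Filamentous Algae 1 → level 2.
Water Strider eats Scud → level 3.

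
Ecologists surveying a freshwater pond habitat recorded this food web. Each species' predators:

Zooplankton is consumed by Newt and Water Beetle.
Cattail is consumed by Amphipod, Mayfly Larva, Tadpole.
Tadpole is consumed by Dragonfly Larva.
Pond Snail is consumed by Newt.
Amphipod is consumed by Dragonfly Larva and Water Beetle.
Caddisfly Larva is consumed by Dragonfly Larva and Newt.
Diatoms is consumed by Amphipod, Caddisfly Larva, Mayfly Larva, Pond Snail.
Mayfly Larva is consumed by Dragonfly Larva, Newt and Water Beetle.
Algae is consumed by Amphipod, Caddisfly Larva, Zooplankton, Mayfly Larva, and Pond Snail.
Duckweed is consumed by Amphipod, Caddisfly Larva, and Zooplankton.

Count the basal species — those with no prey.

Basal species (no prey listed): Algae, Duckweed, Diatoms, Cattail.
Count: 4.

4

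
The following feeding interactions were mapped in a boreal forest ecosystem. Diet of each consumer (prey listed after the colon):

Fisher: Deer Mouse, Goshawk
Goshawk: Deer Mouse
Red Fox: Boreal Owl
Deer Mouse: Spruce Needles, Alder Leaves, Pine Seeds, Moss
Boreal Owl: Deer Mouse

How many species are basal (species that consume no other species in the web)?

Basal species (no prey listed): Spruce Needles, Alder Leaves, Pine Seeds, Moss.
Count: 4.

4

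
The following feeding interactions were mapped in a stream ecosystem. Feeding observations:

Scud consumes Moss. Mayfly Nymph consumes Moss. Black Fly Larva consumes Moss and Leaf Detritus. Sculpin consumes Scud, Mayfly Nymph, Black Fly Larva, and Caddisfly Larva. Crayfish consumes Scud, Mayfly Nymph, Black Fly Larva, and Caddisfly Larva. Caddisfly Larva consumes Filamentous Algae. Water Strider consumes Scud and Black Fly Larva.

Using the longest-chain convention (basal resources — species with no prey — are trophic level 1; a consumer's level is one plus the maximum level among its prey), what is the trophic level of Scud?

Moss has no prey (basal) → level 1.
Scud eats Moss → level 2.

Trophic level 2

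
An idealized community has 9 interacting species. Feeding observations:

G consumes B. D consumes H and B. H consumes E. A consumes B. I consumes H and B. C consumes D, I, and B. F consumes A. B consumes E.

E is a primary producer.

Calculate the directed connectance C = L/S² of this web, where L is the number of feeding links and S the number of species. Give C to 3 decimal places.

C = 0.148

The web has S = 9 species and L = 12 feeding links.
C = L / S² = 12 / 81 = 0.1481 ≈ 0.148.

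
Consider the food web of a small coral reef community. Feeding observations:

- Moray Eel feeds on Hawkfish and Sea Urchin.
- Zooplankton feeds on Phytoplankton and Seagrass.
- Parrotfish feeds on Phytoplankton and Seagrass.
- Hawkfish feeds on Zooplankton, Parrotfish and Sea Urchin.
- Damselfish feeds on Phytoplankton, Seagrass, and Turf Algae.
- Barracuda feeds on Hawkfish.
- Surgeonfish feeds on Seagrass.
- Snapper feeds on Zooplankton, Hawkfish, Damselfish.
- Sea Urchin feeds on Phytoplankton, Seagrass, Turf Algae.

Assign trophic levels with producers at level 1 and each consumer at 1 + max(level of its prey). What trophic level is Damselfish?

Trophic level 2

Phytoplankton is a producer → level 1.
Damselfish eats Phytoplankton (level 1); other prey at levels: Seagrass 1, Turf Algae 1 → level 2.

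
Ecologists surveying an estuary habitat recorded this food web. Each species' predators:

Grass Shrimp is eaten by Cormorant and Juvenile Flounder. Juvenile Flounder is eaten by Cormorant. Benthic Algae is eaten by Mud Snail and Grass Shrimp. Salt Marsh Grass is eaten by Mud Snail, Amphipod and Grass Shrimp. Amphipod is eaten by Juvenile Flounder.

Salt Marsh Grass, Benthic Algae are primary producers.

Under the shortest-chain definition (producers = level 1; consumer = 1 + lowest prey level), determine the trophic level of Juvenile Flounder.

Salt Marsh Grass is a producer → level 1.
Grass Shrimp eats Salt Marsh Grass → level 2.
Juvenile Flounder eats Grass Shrimp → level 3.
No prey of Juvenile Flounder is below level 2, so 3 is the minimum.

Trophic level 3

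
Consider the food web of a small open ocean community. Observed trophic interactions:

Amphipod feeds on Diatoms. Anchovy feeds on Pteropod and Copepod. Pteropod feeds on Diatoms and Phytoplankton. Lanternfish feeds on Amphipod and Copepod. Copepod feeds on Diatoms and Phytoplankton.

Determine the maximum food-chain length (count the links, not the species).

2 links

One longest chain: Diatoms → Copepod → Anchovy.
It has 3 species and 2 links.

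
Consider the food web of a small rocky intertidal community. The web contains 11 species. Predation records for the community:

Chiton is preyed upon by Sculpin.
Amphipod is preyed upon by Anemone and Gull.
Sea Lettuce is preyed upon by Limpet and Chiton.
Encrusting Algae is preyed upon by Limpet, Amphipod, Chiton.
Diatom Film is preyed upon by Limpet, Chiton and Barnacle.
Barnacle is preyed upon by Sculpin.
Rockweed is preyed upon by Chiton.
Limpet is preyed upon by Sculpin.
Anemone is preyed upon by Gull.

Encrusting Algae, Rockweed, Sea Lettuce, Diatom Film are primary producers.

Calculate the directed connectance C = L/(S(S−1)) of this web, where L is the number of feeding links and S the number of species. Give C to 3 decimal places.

The web has S = 11 species and L = 15 feeding links.
C = L / (S(S−1)) = 15 / 110 = 0.1364 ≈ 0.136.

C = 0.136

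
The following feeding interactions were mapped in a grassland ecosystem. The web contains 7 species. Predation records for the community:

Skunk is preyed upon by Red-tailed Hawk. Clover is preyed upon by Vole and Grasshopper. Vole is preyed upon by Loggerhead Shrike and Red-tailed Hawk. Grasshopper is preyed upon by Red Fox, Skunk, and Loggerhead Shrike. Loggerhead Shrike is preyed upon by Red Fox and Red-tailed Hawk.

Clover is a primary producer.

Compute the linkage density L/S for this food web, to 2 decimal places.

L/S = 1.43

There are L = 10 links among S = 7 species.
L/S = 10/7 = 1.4286 ≈ 1.43.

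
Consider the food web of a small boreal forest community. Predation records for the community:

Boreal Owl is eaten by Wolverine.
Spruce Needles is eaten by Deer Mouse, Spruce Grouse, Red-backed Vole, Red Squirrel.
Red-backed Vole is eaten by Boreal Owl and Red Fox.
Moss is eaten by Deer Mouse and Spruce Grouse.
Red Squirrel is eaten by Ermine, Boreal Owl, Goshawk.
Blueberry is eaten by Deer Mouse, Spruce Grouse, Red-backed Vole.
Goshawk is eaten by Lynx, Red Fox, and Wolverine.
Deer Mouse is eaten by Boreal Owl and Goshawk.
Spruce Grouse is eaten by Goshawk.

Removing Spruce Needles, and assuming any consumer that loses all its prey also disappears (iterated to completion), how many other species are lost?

2

Remove Spruce Needles.
Round 1: Red Squirrel (all prey gone) → extinct.
Round 2: Ermine (all prey gone) → extinct.
No further losses. Total secondary extinctions: 2.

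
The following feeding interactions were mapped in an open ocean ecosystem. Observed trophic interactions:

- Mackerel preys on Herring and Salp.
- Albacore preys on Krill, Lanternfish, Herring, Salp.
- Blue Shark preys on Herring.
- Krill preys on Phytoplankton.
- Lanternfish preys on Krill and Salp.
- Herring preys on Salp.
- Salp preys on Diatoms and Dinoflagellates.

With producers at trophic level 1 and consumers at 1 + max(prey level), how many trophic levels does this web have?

Producers (level 1): Diatoms, Dinoflagellates, Phytoplankton.
Diatoms → Salp → Herring → Blue Shark gives Blue Shark level 4.
No species has a prey at level 4, so no species reaches level 5.

4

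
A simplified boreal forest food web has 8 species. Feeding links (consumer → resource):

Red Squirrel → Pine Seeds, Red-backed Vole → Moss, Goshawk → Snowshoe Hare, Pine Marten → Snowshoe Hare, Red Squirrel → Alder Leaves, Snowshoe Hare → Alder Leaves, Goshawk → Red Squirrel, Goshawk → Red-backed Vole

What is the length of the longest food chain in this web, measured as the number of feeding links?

2 links

One longest chain: Alder Leaves → Snowshoe Hare → Pine Marten.
It has 3 species and 2 links.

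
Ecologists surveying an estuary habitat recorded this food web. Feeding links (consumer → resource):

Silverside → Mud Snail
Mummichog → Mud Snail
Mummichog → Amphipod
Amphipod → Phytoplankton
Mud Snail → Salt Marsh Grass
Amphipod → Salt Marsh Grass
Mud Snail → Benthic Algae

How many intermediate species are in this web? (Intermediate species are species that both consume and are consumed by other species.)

Intermediate species (has both prey and predators): Mud Snail, Amphipod.
Count: 2.

2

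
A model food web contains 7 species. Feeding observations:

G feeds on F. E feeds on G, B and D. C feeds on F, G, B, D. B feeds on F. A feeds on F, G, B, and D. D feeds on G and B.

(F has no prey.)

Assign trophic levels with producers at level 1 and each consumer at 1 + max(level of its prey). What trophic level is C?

Trophic level 4

F is a producer → level 1.
G eats F → level 2.
D eats G (level 2); other prey at levels: B 2 → level 3.
C eats D (level 3); other prey at levels: F 1, G 2, B 2 → level 4.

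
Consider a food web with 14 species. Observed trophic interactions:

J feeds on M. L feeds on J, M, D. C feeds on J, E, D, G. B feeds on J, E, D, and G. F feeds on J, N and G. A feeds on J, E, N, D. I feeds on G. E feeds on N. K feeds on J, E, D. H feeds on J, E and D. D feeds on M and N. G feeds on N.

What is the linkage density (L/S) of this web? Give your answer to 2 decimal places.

There are L = 30 links among S = 14 species.
L/S = 30/14 = 2.1429 ≈ 2.14.

L/S = 2.14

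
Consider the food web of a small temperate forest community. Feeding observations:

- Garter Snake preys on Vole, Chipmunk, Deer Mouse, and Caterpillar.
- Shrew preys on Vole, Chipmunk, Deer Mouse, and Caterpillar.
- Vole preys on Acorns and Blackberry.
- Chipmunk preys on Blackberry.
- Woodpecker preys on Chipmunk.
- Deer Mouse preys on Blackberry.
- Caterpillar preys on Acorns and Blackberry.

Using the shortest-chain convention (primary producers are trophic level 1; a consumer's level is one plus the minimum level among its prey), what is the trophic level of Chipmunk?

Trophic level 2

Blackberry is a producer → level 1.
Chipmunk eats Blackberry → level 2.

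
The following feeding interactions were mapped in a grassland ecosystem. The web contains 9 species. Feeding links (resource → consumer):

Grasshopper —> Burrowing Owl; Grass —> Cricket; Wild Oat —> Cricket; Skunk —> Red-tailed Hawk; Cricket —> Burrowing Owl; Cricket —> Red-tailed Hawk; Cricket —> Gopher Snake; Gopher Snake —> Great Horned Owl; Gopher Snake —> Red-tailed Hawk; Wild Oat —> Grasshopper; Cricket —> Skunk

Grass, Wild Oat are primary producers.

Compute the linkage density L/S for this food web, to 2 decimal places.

L/S = 1.22

There are L = 11 links among S = 9 species.
L/S = 11/9 = 1.2222 ≈ 1.22.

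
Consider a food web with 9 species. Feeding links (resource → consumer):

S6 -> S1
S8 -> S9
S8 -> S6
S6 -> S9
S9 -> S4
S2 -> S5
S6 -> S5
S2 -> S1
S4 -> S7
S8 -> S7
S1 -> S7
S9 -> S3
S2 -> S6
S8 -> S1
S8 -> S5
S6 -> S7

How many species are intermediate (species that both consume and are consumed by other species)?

Intermediate species (has both prey and predators): S6, S1, S9, S4.
Count: 4.

4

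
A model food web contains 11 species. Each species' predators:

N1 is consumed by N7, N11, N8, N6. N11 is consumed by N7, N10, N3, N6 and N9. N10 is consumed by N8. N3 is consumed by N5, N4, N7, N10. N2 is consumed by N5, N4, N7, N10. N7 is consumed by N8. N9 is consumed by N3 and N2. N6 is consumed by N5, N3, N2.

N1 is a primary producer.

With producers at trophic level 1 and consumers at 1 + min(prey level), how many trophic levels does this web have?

Producers (level 1): N1.
Following each consumer down to its lowest-level prey: N1 → N6 → N2 → N4 (levels 1 through 4).
All prey of N4 (N2 3, N3 3) are at level 3 or above, so N4 is at level 1 + 3 = 4.
Every consumer has at least one prey at level 3 or below, so none exceeds level 4.

4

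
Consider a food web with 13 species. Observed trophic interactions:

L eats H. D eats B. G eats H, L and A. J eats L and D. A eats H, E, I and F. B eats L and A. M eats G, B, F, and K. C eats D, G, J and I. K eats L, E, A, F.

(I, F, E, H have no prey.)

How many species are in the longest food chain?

One longest chain: I → A → B → D → J → C.
It has 6 species and 5 links.

6 species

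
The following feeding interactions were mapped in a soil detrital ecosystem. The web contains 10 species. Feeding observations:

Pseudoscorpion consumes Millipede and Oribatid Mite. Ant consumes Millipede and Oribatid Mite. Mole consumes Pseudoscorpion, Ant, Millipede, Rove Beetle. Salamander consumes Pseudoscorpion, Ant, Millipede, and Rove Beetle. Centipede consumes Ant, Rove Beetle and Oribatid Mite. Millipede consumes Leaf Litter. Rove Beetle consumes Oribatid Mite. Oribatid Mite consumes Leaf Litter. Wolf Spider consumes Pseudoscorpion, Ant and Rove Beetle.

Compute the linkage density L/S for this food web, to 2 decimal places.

L/S = 2.10

There are L = 21 links among S = 10 species.
L/S = 21/10 = 2.1000 ≈ 2.10.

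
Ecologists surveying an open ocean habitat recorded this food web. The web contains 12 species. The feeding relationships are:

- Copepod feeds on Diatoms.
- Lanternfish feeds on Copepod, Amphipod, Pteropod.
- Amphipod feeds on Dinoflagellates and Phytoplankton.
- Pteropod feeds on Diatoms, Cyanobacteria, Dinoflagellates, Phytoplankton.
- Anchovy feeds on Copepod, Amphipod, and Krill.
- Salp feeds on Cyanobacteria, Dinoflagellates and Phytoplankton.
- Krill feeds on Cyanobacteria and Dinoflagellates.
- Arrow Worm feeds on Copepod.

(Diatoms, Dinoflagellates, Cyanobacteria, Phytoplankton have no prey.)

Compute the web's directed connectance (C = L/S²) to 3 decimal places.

The web has S = 12 species and L = 19 feeding links.
C = L / S² = 19 / 144 = 0.1319 ≈ 0.132.

C = 0.132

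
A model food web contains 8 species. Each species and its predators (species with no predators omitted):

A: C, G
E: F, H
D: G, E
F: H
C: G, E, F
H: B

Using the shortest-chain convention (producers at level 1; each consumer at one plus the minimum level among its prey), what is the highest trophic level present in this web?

Producers (level 1): A, D.
Following each consumer down to its lowest-level prey: D → E → H → B (levels 1 through 4).
All prey of B (H 3) are at level 3 or above, so B is at level 1 + 3 = 4.
Every consumer has at least one prey at level 3 or below, so none exceeds level 4.

4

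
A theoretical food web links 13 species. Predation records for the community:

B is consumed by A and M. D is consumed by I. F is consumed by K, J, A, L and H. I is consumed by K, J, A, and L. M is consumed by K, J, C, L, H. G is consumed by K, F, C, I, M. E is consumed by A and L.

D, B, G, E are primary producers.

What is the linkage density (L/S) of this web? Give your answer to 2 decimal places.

There are L = 24 links among S = 13 species.
L/S = 24/13 = 1.8462 ≈ 1.85.

L/S = 1.85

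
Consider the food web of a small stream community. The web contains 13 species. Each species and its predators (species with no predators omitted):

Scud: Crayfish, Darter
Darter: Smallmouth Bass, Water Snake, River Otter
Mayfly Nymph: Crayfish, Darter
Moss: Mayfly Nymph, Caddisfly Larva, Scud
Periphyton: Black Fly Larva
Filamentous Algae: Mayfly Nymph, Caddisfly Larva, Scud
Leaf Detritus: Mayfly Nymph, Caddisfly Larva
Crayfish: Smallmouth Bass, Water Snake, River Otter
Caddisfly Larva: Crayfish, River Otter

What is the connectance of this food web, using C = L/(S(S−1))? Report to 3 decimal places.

The web has S = 13 species and L = 21 feeding links.
C = L / (S(S−1)) = 21 / 156 = 0.1346 ≈ 0.135.

C = 0.135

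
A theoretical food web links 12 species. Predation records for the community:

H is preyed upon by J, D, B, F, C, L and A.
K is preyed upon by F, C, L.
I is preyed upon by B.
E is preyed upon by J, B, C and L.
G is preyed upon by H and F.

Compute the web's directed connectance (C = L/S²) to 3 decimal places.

C = 0.118

The web has S = 12 species and L = 17 feeding links.
C = L / S² = 17 / 144 = 0.1181 ≈ 0.118.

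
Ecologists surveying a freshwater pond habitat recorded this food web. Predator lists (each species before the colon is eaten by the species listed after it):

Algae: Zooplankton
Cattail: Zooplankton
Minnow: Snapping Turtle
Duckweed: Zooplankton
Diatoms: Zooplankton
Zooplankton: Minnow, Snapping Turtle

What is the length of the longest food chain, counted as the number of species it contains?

4 species

One longest chain: Diatoms → Zooplankton → Minnow → Snapping Turtle.
It has 4 species and 3 links.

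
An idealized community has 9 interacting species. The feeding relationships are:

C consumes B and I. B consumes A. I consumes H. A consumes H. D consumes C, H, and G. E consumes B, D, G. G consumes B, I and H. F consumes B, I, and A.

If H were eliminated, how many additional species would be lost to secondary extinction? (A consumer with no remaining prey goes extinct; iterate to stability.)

8

Remove H.
Round 1: I (all prey gone), A (all prey gone) → extinct.
Round 2: B (all prey gone) → extinct.
Round 3: G (all prey gone), C (all prey gone), F (all prey gone) → extinct.
Round 4: D (all prey gone) → extinct.
Round 5: E (all prey gone) → extinct.
No further losses. Total secondary extinctions: 8.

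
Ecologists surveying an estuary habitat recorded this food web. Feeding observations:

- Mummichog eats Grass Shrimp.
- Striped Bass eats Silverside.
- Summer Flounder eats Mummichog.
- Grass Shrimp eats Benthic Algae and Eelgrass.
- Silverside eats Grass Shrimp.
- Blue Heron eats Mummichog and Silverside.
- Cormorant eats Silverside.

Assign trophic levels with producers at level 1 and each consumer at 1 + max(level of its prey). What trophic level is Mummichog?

Trophic level 3

Benthic Algae is a producer → level 1.
Grass Shrimp eats Benthic Algae (level 1); other prey at levels: Eelgrass 1 → level 2.
Mummichog eats Grass Shrimp → level 3.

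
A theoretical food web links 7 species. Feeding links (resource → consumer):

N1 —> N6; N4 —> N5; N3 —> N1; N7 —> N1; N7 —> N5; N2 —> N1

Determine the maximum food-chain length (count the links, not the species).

2 links

One longest chain: N3 → N1 → N6.
It has 3 species and 2 links.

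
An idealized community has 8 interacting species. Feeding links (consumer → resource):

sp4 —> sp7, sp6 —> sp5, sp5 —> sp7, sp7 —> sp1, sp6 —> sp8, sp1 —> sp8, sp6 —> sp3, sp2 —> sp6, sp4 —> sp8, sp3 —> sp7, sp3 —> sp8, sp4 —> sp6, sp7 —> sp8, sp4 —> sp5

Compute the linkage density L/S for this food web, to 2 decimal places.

There are L = 14 links among S = 8 species.
L/S = 14/8 = 1.7500 ≈ 1.75.

L/S = 1.75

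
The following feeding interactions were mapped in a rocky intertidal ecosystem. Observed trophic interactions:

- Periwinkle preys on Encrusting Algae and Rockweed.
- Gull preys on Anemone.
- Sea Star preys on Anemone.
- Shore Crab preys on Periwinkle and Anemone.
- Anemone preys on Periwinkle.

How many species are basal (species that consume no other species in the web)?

Basal species (no prey listed): Encrusting Algae, Rockweed.
Count: 2.

2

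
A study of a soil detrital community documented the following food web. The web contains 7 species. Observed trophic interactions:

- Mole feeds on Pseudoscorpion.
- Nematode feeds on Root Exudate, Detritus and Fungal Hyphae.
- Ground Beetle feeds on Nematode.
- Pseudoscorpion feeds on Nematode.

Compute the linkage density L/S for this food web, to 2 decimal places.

There are L = 6 links among S = 7 species.
L/S = 6/7 = 0.8571 ≈ 0.86.

L/S = 0.86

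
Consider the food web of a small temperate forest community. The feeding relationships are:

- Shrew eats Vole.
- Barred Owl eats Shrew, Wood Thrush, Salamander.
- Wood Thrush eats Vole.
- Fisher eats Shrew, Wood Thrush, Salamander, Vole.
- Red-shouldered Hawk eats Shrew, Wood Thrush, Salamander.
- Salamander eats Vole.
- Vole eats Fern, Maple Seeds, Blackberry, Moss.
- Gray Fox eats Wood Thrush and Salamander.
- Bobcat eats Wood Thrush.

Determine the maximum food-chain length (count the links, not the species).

One longest chain: Maple Seeds → Vole → Wood Thrush → Bobcat.
It has 4 species and 3 links.

3 links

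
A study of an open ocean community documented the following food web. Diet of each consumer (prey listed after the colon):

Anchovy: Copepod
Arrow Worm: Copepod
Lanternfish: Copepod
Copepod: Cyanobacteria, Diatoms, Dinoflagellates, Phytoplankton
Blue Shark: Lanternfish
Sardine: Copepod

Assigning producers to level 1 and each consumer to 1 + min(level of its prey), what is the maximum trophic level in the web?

Producers (level 1): Cyanobacteria, Diatoms, Dinoflagellates, Phytoplankton.
Following each consumer down to its lowest-level prey: Cyanobacteria → Copepod → Lanternfish → Blue Shark (levels 1 through 4).
All prey of Blue Shark (Lanternfish 3) are at level 3 or above, so Blue Shark is at level 1 + 3 = 4.
Every consumer has at least one prey at level 3 or below, so none exceeds level 4.

4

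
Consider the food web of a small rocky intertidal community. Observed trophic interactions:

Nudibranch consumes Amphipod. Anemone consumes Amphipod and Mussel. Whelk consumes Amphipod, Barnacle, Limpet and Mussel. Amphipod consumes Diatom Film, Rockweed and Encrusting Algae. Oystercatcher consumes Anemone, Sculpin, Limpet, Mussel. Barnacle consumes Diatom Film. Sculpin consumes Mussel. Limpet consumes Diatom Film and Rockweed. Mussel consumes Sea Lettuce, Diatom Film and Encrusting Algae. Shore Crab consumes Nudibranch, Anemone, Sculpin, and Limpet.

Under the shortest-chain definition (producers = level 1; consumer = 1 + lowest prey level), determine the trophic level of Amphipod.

Trophic level 2

Rockweed is a producer → level 1.
Amphipod eats Rockweed → level 2.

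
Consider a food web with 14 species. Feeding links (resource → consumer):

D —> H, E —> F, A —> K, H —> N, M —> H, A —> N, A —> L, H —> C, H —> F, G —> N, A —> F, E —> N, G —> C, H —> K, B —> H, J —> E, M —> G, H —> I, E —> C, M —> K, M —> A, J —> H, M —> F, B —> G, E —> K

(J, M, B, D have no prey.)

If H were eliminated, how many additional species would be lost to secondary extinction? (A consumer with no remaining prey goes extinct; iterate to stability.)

1

Remove H.
Round 1: I (all prey gone) → extinct.
No further losses. Total secondary extinctions: 1.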